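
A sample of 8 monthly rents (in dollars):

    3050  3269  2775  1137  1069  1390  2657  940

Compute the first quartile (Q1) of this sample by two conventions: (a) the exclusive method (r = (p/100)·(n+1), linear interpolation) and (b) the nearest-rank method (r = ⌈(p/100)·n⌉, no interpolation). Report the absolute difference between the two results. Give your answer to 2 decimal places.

17.00

Sorted: 940, 1069, 1137, 1390, 2657, 2775, 3050, 3269.
n = 8.
(a) r = 2.25; between ranks 2 (1069) and 3 (1137): 1086.
(b) the nearest-rank method: rank 2 → 1069.
|1086 − 1069| = 17.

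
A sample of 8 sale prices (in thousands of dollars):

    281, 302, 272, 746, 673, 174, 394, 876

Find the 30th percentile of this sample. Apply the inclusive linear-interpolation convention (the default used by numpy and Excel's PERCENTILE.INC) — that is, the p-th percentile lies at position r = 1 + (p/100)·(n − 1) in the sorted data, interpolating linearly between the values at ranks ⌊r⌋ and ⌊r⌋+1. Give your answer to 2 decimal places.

283.10

Sorted: 174, 272, 281, 302, 394, 673, 746, 876.
n = 8.
r = 1 + (30/100)·(8 − 1) = 1 + 2.1 = 3.1.
Rank 3 is 281 and rank 4 is 302.
Interpolate: 281 + 0.1·(302 − 281) = 281 + 0.1·21 = 283.1.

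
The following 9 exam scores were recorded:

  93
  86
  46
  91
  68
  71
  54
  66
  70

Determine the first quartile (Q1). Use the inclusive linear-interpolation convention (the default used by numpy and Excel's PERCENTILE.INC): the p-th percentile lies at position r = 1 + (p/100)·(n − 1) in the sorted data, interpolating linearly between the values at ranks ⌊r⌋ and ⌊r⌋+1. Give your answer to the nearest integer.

Sorted: 46, 54, 66, 68, 70, 71, 86, 91, 93.
n = 9.
r = 1 + (25/100)·(9 − 1) = 1 + 2 = 3.
r is an integer, so P25 is the value at rank 3: 66.

66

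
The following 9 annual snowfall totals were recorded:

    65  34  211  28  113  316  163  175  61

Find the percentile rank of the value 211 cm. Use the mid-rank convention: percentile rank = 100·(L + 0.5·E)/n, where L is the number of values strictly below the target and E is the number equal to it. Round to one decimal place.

83.3

Sorted: 28, 34, 61, 65, 113, 163, 175, 211, 316.
Count below 211: L = 7; count equal: E = 1; n = 9.
Percentile rank = 100·(7 + 0.5·1)/9 = 100·7.5/9 = 83.33.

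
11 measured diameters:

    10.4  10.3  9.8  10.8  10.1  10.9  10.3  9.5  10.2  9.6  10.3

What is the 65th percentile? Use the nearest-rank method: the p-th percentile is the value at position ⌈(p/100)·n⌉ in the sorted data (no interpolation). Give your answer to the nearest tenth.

10.3

Sorted: 9.5, 9.6, 9.8, 10.1, 10.2, 10.3, 10.3, 10.3, 10.4, 10.8, 10.9.
n = 11.
Position = ⌈65/100 · 11⌉ = ⌈7.15⌉ = 8.
The value at rank 8 is 10.3.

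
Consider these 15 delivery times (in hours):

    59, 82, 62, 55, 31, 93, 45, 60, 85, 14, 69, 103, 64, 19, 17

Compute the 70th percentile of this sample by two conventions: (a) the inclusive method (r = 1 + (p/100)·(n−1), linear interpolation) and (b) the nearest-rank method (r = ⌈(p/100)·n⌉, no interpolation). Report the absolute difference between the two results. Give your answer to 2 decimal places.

Sorted: 14, 17, 19, 31, 45, 55, 59, 60, 62, 64, 69, 82, 85, 93, 103.
n = 15.
(a) r = 10.8; between ranks 10 (64) and 11 (69): 68.
(b) the nearest-rank method: rank 11 → 69.
|68 − 69| = 1.

1.00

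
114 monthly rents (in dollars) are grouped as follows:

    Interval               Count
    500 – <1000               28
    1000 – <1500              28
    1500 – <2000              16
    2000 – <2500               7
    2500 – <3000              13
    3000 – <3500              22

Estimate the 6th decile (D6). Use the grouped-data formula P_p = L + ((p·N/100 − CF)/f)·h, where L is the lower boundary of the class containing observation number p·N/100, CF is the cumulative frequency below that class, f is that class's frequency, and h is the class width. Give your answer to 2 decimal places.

N = 114; target position k = 60/100 · 114 = 68.4.
Cumulative frequencies: 28, 56, 72, 79, 92, 114.
Observation 68.4 falls in the class 1500 – <2000.
L = 1500, CF = 56, f = 16, h = 500.
P60 = 1500 + ((68.4 − 56)/16)·500 = 1500 + 387.5 = 1887.5.

1887.50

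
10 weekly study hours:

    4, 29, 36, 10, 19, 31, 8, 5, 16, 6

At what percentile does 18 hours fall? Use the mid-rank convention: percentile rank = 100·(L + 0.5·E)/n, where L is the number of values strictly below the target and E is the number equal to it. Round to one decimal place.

Sorted: 4, 5, 6, 8, 10, 16, 19, 29, 31, 36.
Count below 18: L = 6; count equal: E = 0; n = 10.
Percentile rank = 100·(6 + 0.5·0)/10 = 100·6/10 = 60.

60.0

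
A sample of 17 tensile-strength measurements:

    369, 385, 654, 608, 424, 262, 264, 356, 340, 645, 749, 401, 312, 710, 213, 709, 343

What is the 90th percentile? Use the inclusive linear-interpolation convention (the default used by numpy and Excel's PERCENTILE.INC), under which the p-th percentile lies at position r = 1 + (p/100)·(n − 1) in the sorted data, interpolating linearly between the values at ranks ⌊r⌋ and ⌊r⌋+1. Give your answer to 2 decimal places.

709.40

Sorted: 213, 262, 264, 312, 340, 343, 356, 369, 385, 401, 424, 608, 645, 654, 709, 710, 749.
n = 17.
r = 1 + (90/100)·(17 − 1) = 1 + 14.4 = 15.4.
Rank 15 is 709 and rank 16 is 710.
Interpolate: 709 + 0.4·(710 − 709) = 709 + 0.4·1 = 709.4.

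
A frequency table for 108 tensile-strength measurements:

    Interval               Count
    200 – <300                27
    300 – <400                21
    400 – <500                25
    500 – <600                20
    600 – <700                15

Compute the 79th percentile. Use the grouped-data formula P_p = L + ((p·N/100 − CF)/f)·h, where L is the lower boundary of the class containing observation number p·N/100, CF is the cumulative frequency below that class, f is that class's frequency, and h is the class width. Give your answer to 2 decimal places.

561.60

N = 108; target position k = 79/100 · 108 = 85.32.
Cumulative frequencies: 27, 48, 73, 93, 108.
Observation 85.32 falls in the class 500 – <600.
L = 500, CF = 73, f = 20, h = 100.
P79 = 500 + ((85.32 − 73)/20)·100 = 500 + 61.6 = 561.6.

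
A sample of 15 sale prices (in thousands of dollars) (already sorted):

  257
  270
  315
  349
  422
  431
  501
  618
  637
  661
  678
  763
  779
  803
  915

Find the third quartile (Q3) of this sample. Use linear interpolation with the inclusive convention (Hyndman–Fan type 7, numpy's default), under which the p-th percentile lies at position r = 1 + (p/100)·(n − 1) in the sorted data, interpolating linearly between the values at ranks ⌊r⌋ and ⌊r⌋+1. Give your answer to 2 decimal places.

n = 15.
r = 1 + (75/100)·(15 − 1) = 1 + 10.5 = 11.5.
Rank 11 is 678 and rank 12 is 763.
Interpolate: 678 + 0.5·(763 − 678) = 678 + 0.5·85 = 720.5.

720.50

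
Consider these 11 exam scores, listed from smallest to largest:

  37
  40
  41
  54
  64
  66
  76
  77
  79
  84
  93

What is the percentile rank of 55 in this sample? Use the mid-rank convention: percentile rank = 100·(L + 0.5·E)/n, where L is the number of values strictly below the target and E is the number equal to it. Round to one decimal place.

Count below 55: L = 4; count equal: E = 0; n = 11.
Percentile rank = 100·(4 + 0.5·0)/11 = 100·4/11 = 36.36.

36.4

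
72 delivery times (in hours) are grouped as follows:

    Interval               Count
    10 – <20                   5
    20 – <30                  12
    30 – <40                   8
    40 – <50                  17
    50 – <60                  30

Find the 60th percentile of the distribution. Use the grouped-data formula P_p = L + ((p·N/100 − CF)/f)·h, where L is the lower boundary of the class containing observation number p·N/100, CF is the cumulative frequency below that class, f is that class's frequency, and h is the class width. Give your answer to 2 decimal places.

50.40

N = 72; target position k = 60/100 · 72 = 43.2.
Cumulative frequencies: 5, 17, 25, 42, 72.
Observation 43.2 falls in the class 50 – <60.
L = 50, CF = 42, f = 30, h = 10.
P60 = 50 + ((43.2 − 42)/30)·10 = 50 + 0.4 = 50.4.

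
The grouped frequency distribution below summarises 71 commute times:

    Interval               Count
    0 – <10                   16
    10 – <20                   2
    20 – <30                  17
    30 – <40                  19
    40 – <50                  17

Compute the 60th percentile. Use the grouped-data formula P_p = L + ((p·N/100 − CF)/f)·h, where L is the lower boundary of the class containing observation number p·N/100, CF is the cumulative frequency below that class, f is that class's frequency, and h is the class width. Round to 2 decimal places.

34.00

N = 71; target position k = 60/100 · 71 = 42.6.
Cumulative frequencies: 16, 18, 35, 54, 71.
Observation 42.6 falls in the class 30 – <40.
L = 30, CF = 35, f = 19, h = 10.
P60 = 30 + ((42.6 − 35)/19)·10 = 30 + 4 = 34.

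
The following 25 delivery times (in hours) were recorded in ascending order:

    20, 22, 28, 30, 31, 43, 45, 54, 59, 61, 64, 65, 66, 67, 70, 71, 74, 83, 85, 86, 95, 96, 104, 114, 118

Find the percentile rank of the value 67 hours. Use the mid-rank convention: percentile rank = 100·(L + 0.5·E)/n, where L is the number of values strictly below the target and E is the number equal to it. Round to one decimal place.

54.0

Count below 67: L = 13; count equal: E = 1; n = 25.
Percentile rank = 100·(13 + 0.5·1)/25 = 100·13.5/25 = 54.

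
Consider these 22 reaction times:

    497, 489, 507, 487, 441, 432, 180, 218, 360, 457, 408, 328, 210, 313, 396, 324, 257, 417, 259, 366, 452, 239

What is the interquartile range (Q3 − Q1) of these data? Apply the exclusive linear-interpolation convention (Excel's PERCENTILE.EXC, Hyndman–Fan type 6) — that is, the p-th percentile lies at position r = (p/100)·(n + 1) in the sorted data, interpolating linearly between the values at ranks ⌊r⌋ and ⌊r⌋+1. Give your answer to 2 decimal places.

194.75

Sorted: 180, 210, 218, 239, 257, 259, 313, 324, 328, 360, 366, 396, 408, 417, 432, 441, 452, 457, 487, 489, 497, 507.
n = 22.
P25: r = 5.75; ranks 5–6 are 257, 259; interpolating gives 258.5.
P75: r = 17.25; ranks 17–18 are 452, 457; interpolating gives 453.25.
Difference: 453.25 − 258.5 = 194.75.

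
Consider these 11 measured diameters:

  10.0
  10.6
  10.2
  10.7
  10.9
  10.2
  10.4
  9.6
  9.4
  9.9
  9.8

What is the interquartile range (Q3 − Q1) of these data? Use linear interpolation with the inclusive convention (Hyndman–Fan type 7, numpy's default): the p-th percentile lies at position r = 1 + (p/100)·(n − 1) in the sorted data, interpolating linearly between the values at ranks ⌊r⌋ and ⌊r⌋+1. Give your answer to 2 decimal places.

0.65

Sorted: 9.4, 9.6, 9.8, 9.9, 10.0, 10.2, 10.2, 10.4, 10.6, 10.7, 10.9.
n = 11.
P25: r = 3.5; ranks 3–4 are 9.8, 9.9; interpolating gives 9.85.
P75: r = 8.5; ranks 8–9 are 10.4, 10.6; interpolating gives 10.5.
Difference: 10.5 − 9.85 = 0.65.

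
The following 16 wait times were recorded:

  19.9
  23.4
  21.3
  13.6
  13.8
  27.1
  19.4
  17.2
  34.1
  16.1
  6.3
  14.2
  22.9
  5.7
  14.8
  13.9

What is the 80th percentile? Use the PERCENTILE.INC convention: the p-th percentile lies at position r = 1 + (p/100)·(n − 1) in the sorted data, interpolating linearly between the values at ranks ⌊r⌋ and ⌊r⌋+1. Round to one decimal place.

Sorted: 5.7, 6.3, 13.6, 13.8, 13.9, 14.2, 14.8, 16.1, 17.2, 19.4, 19.9, 21.3, 22.9, 23.4, 27.1, 34.1.
n = 16.
r = 1 + (80/100)·(16 − 1) = 1 + 12 = 13.
r is an integer, so P80 is the value at rank 13: 22.9.

22.9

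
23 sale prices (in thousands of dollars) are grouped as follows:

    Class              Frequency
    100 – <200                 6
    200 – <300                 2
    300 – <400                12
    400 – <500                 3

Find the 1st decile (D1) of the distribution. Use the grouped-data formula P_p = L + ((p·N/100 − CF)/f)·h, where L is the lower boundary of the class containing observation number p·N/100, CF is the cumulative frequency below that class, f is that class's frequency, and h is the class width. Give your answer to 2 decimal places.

N = 23; target position k = 10/100 · 23 = 2.3.
Cumulative frequencies: 6, 8, 20, 23.
Observation 2.3 falls in the class 100 – <200.
L = 100, CF = 0, f = 6, h = 100.
P10 = 100 + ((2.3 − 0)/6)·100 = 100 + 38.3333 = 138.333.

138.33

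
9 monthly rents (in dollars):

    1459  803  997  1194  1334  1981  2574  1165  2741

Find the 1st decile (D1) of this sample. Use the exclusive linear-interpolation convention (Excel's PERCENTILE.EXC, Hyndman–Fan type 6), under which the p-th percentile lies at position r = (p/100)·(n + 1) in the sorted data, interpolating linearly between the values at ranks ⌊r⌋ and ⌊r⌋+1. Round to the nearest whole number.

Sorted: 803, 997, 1165, 1194, 1334, 1459, 1981, 2574, 2741.
n = 9.
r = (10/100)·(9 + 1) = 1.
r is an integer, so P10 is the value at rank 1: 803.

803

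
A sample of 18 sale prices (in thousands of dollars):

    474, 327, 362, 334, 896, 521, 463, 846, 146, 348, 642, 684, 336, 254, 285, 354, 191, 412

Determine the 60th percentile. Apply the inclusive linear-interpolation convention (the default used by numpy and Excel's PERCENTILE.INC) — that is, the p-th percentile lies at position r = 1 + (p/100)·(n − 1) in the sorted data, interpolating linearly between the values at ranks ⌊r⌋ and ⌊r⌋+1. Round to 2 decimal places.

Sorted: 146, 191, 254, 285, 327, 334, 336, 348, 354, 362, 412, 463, 474, 521, 642, 684, 846, 896.
n = 18.
r = 1 + (60/100)·(18 − 1) = 1 + 10.2 = 11.2.
Rank 11 is 412 and rank 12 is 463.
Interpolate: 412 + 0.2·(463 − 412) = 412 + 0.2·51 = 422.2.

422.20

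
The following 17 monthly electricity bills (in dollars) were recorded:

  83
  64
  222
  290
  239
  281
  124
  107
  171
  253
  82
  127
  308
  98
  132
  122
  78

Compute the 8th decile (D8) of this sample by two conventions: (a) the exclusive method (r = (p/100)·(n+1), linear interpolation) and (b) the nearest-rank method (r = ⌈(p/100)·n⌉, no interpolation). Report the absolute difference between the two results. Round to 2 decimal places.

Sorted: 64, 78, 82, 83, 98, 107, 122, 124, 127, 132, 171, 222, 239, 253, 281, 290, 308.
n = 17.
(a) r = 14.4; between ranks 14 (253) and 15 (281): 264.2.
(b) the nearest-rank method: rank 14 → 253.
|264.2 − 253| = 11.2.

11.20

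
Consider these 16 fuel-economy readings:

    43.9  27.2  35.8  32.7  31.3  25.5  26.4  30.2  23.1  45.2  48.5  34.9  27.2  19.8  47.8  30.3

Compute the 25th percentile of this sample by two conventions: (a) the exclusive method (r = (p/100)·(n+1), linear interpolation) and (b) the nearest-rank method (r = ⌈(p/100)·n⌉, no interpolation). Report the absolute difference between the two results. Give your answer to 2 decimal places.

0.20

Sorted: 19.8, 23.1, 25.5, 26.4, 27.2, 27.2, 30.2, 30.3, 31.3, 32.7, 34.9, 35.8, 43.9, 45.2, 47.8, 48.5.
n = 16.
(a) r = 4.25; between ranks 4 (26.4) and 5 (27.2): 26.6.
(b) the nearest-rank method: rank 4 → 26.4.
|26.6 − 26.4| = 0.2.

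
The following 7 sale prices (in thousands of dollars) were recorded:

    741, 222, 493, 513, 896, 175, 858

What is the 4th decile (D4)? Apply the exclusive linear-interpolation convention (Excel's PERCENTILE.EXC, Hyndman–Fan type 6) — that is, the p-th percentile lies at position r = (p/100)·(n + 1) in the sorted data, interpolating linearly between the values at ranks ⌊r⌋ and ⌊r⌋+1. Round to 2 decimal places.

Sorted: 175, 222, 493, 513, 741, 858, 896.
n = 7.
r = (40/100)·(7 + 1) = 3.2.
Rank 3 is 493 and rank 4 is 513.
Interpolate: 493 + 0.2·(513 − 493) = 493 + 0.2·20 = 497.

497.00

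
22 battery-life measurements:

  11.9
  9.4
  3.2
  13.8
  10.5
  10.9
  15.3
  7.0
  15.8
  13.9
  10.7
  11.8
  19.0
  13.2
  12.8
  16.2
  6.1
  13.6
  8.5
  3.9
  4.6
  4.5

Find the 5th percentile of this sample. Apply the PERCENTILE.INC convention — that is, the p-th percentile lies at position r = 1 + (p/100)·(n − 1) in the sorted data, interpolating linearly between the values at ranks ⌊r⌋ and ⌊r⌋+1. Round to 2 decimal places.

Sorted: 3.2, 3.9, 4.5, 4.6, 6.1, 7.0, 8.5, 9.4, 10.5, 10.7, 10.9, 11.8, 11.9, 12.8, 13.2, 13.6, 13.8, 13.9, 15.3, 15.8, 16.2, 19.0.
n = 22.
r = 1 + (5/100)·(22 − 1) = 1 + 1.05 = 2.05.
Rank 2 is 3.9 and rank 3 is 4.5.
Interpolate: 3.9 + 0.05·(4.5 − 3.9) = 3.9 + 0.05·0.6 = 3.93.

3.93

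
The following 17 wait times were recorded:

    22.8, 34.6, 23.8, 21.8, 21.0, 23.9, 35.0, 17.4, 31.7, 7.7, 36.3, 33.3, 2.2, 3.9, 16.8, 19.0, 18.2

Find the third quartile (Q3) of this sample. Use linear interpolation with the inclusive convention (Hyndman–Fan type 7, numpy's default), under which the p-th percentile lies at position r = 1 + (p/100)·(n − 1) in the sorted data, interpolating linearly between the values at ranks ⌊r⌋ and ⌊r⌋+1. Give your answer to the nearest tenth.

31.7

Sorted: 2.2, 3.9, 7.7, 16.8, 17.4, 18.2, 19.0, 21.0, 21.8, 22.8, 23.8, 23.9, 31.7, 33.3, 34.6, 35.0, 36.3.
n = 17.
r = 1 + (75/100)·(17 − 1) = 1 + 12 = 13.
r is an integer, so P75 is the value at rank 13: 31.7.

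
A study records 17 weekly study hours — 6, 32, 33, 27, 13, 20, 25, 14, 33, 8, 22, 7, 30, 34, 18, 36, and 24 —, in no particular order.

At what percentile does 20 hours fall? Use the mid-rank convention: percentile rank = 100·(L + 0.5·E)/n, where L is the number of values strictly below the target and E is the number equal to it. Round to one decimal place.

Sorted: 6, 7, 8, 13, 14, 18, 20, 22, 24, 25, 27, 30, 32, 33, 33, 34, 36.
Count below 20: L = 6; count equal: E = 1; n = 17.
Percentile rank = 100·(6 + 0.5·1)/17 = 100·6.5/17 = 38.24.

38.2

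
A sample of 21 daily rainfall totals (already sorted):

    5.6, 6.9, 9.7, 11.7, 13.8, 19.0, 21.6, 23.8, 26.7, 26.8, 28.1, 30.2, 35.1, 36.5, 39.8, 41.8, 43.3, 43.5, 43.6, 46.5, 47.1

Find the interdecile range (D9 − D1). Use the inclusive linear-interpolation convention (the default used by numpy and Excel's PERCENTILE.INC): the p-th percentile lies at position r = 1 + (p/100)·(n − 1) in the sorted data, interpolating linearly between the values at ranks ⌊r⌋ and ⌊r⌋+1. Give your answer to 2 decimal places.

33.90

n = 21.
P10: r = 3 (integer) → 9.7.
P90: r = 19 (integer) → 43.6.
Difference: 43.6 − 9.7 = 33.9.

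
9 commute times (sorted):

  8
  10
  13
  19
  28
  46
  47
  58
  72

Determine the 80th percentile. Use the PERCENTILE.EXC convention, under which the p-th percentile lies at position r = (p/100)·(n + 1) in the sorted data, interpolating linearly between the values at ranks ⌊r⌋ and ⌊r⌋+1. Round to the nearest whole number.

n = 9.
r = (80/100)·(9 + 1) = 8.
r is an integer, so P80 is the value at rank 8: 58.

58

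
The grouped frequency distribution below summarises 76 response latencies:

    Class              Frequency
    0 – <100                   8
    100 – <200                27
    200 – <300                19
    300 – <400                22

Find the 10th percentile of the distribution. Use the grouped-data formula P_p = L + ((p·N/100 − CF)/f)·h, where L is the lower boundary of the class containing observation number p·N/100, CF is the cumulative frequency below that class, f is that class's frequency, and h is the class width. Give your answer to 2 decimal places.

95.00

N = 76; target position k = 10/100 · 76 = 7.6.
Cumulative frequencies: 8, 35, 54, 76.
Observation 7.6 falls in the class 0 – <100.
L = 0, CF = 0, f = 8, h = 100.
P10 = 0 + ((7.6 − 0)/8)·100 = 0 + 95 = 95.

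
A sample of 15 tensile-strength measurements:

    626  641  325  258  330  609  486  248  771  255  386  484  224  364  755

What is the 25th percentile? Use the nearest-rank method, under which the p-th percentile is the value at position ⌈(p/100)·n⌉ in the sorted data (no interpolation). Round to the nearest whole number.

258

Sorted: 224, 248, 255, 258, 325, 330, 364, 386, 484, 486, 609, 626, 641, 755, 771.
n = 15.
Position = ⌈25/100 · 15⌉ = ⌈3.75⌉ = 4.
The value at rank 4 is 258.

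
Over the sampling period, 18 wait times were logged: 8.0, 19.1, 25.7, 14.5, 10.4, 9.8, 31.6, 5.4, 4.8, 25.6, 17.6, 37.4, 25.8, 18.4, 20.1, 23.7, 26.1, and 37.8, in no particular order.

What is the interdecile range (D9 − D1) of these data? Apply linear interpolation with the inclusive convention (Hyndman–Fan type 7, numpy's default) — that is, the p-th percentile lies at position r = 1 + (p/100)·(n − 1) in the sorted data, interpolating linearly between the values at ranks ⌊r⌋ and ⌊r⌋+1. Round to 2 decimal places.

26.12

Sorted: 4.8, 5.4, 8.0, 9.8, 10.4, 14.5, 17.6, 18.4, 19.1, 20.1, 23.7, 25.6, 25.7, 25.8, 26.1, 31.6, 37.4, 37.8.
n = 18.
P10: r = 2.7; ranks 2–3 are 5.4, 8.0; interpolating gives 7.22.
P90: r = 16.3; ranks 16–17 are 31.6, 37.4; interpolating gives 33.34.
Difference: 33.34 − 7.22 = 26.12.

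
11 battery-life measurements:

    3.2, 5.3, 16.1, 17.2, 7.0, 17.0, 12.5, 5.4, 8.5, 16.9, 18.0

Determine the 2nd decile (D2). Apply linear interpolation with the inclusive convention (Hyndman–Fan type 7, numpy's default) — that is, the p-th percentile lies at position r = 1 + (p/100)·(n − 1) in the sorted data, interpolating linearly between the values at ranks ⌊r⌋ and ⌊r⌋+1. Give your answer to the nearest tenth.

Sorted: 3.2, 5.3, 5.4, 7.0, 8.5, 12.5, 16.1, 16.9, 17.0, 17.2, 18.0.
n = 11.
r = 1 + (20/100)·(11 − 1) = 1 + 2 = 3.
r is an integer, so P20 is the value at rank 3: 5.4.

5.4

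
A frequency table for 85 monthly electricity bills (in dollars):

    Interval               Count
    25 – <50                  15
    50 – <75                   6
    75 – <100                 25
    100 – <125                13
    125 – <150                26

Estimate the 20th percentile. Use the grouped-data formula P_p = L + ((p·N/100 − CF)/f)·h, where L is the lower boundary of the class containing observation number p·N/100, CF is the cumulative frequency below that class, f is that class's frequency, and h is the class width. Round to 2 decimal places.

N = 85; target position k = 20/100 · 85 = 17.
Cumulative frequencies: 15, 21, 46, 59, 85.
Observation 17 falls in the class 50 – <75.
L = 50, CF = 15, f = 6, h = 25.
P20 = 50 + ((17 − 15)/6)·25 = 50 + 8.33333 = 58.3333.

58.33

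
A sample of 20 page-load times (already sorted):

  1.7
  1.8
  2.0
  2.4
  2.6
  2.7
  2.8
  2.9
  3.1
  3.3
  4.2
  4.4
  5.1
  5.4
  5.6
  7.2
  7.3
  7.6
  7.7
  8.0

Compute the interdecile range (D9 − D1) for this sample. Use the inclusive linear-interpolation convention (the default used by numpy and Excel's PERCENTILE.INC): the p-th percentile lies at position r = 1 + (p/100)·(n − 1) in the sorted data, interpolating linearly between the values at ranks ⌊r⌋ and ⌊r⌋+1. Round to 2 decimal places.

n = 20.
P10: r = 2.9; ranks 2–3 are 1.8, 2.0; interpolating gives 1.98.
P90: r = 18.1; ranks 18–19 are 7.6, 7.7; interpolating gives 7.61.
Difference: 7.61 − 1.98 = 5.63.

5.63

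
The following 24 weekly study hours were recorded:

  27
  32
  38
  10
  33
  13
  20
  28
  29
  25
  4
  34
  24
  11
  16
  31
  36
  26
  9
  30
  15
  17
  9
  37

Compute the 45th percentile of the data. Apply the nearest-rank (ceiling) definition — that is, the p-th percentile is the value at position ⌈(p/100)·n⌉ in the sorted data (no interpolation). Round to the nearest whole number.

24

Sorted: 4, 9, 9, 10, 11, 13, 15, 16, 17, 20, 24, 25, 26, 27, 28, 29, 30, 31, 32, 33, 34, 36, 37, 38.
n = 24.
Position = ⌈45/100 · 24⌉ = ⌈10.8⌉ = 11.
The value at rank 11 is 24.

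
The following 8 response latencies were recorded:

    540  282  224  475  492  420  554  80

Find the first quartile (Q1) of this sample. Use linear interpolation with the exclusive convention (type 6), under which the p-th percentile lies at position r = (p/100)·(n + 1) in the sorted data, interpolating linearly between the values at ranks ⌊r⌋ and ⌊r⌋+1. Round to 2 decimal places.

238.50

Sorted: 80, 224, 282, 420, 475, 492, 540, 554.
n = 8.
r = (25/100)·(8 + 1) = 2.25.
Rank 2 is 224 and rank 3 is 282.
Interpolate: 224 + 0.25·(282 − 224) = 224 + 0.25·58 = 238.5.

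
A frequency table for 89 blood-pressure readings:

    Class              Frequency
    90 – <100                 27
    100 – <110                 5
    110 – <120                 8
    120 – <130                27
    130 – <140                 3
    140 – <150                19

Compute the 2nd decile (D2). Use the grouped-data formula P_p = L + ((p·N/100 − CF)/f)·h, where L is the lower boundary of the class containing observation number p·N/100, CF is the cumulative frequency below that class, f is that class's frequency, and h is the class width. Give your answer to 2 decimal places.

N = 89; target position k = 20/100 · 89 = 17.8.
Cumulative frequencies: 27, 32, 40, 67, 70, 89.
Observation 17.8 falls in the class 90 – <100.
L = 90, CF = 0, f = 27, h = 10.
P20 = 90 + ((17.8 − 0)/27)·10 = 90 + 6.59259 = 96.5926.

96.59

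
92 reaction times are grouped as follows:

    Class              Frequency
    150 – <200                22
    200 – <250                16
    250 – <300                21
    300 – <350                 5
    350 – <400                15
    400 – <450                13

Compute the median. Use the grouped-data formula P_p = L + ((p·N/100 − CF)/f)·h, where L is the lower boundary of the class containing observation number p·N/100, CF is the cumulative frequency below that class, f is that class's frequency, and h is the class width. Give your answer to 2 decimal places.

N = 92; target position k = 50/100 · 92 = 46.
Cumulative frequencies: 22, 38, 59, 64, 79, 92.
Observation 46 falls in the class 250 – <300.
L = 250, CF = 38, f = 21, h = 50.
P50 = 250 + ((46 − 38)/21)·50 = 250 + 19.0476 = 269.048.

269.05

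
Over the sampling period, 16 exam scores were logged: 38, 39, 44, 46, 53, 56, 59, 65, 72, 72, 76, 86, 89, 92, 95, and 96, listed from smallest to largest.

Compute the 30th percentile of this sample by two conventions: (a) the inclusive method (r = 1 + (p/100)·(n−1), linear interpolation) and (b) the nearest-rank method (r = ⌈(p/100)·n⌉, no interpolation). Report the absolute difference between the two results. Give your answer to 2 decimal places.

1.50

n = 16.
(a) r = 5.5; between ranks 5 (53) and 6 (56): 54.5.
(b) the nearest-rank method: rank 5 → 53.
|54.5 − 53| = 1.5.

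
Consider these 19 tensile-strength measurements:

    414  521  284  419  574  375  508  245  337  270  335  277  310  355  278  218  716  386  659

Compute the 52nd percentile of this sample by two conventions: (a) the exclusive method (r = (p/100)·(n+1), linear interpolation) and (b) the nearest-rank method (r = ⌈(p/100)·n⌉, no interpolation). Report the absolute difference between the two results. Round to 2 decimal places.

Sorted: 218, 245, 270, 277, 278, 284, 310, 335, 337, 355, 375, 386, 414, 419, 508, 521, 574, 659, 716.
n = 19.
(a) r = 10.4; between ranks 10 (355) and 11 (375): 363.
(b) the nearest-rank method: rank 10 → 355.
|363 − 355| = 8.

8.00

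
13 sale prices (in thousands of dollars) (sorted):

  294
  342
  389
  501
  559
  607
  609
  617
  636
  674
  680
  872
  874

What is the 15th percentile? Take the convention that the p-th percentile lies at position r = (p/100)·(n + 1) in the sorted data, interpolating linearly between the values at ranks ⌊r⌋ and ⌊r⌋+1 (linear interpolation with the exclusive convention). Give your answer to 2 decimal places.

n = 13.
r = (15/100)·(13 + 1) = 2.1.
Rank 2 is 342 and rank 3 is 389.
Interpolate: 342 + 0.1·(389 − 342) = 342 + 0.1·47 = 346.7.

346.70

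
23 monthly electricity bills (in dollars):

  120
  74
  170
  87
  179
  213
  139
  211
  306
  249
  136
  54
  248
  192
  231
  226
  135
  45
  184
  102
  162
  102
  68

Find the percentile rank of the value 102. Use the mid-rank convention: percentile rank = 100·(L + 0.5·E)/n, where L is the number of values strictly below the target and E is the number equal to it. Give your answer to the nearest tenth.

Sorted: 45, 54, 68, 74, 87, 102, 102, 120, 135, 136, 139, 162, 170, 179, 184, 192, 211, 213, 226, 231, 248, 249, 306.
Count below 102: L = 5; count equal: E = 2; n = 23.
Percentile rank = 100·(5 + 0.5·2)/23 = 100·6/23 = 26.09.

26.1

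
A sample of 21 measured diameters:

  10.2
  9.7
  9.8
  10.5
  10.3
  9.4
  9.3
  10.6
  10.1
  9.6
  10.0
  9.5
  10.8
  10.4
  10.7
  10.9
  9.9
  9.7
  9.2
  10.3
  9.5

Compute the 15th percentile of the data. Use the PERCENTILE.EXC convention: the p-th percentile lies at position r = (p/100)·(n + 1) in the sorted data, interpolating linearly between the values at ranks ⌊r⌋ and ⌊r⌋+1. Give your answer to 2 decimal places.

Sorted: 9.2, 9.3, 9.4, 9.5, 9.5, 9.6, 9.7, 9.7, 9.8, 9.9, 10.0, 10.1, 10.2, 10.3, 10.3, 10.4, 10.5, 10.6, 10.7, 10.8, 10.9.
n = 21.
r = (15/100)·(21 + 1) = 3.3.
Rank 3 is 9.4 and rank 4 is 9.5.
Interpolate: 9.4 + 0.3·(9.5 − 9.4) = 9.4 + 0.3·0.1 = 9.43.

9.43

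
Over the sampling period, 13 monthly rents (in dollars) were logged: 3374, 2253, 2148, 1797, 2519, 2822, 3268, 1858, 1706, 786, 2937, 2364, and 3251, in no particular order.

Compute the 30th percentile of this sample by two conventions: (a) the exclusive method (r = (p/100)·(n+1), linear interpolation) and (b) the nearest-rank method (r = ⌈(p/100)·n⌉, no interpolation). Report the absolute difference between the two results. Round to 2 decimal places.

58.00

Sorted: 786, 1706, 1797, 1858, 2148, 2253, 2364, 2519, 2822, 2937, 3251, 3268, 3374.
n = 13.
(a) r = 4.2; between ranks 4 (1858) and 5 (2148): 1916.
(b) the nearest-rank method: rank 4 → 1858.
|1916 − 1858| = 58.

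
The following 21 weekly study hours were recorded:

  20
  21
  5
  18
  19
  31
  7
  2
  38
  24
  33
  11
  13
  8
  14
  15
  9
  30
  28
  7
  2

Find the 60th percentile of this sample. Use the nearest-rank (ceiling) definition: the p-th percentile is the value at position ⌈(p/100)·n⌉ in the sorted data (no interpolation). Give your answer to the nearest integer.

Sorted: 2, 2, 5, 7, 7, 8, 9, 11, 13, 14, 15, 18, 19, 20, 21, 24, 28, 30, 31, 33, 38.
n = 21.
Position = ⌈60/100 · 21⌉ = ⌈12.6⌉ = 13.
The value at rank 13 is 19.

19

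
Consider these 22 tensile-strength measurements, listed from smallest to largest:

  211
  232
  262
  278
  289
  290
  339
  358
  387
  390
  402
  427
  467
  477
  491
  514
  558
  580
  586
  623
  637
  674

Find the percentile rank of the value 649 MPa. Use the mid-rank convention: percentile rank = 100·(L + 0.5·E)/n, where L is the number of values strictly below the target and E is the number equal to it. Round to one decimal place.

Count below 649: L = 21; count equal: E = 0; n = 22.
Percentile rank = 100·(21 + 0.5·0)/22 = 100·21/22 = 95.45.

95.5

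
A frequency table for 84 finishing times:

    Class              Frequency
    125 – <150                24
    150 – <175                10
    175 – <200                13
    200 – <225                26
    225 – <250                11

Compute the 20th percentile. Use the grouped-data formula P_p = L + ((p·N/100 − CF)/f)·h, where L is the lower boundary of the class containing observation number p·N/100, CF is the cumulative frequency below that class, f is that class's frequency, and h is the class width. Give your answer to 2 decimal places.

142.50

N = 84; target position k = 20/100 · 84 = 16.8.
Cumulative frequencies: 24, 34, 47, 73, 84.
Observation 16.8 falls in the class 125 – <150.
L = 125, CF = 0, f = 24, h = 25.
P20 = 125 + ((16.8 − 0)/24)·25 = 125 + 17.5 = 142.5.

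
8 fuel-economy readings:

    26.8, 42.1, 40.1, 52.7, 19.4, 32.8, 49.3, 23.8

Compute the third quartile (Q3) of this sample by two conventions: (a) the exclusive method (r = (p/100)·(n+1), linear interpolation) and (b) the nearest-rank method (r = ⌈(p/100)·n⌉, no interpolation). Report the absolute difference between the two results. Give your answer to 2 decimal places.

5.40

Sorted: 19.4, 23.8, 26.8, 32.8, 40.1, 42.1, 49.3, 52.7.
n = 8.
(a) r = 6.75; between ranks 6 (42.1) and 7 (49.3): 47.5.
(b) the nearest-rank method: rank 6 → 42.1.
|47.5 − 42.1| = 5.4.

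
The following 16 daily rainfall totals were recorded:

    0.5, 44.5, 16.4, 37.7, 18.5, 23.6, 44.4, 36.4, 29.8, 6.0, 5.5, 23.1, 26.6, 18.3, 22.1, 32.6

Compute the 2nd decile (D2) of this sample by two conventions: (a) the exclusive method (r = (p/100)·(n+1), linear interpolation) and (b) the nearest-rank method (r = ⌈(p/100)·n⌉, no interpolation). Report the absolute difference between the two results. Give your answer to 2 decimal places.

6.24

Sorted: 0.5, 5.5, 6.0, 16.4, 18.3, 18.5, 22.1, 23.1, 23.6, 26.6, 29.8, 32.6, 36.4, 37.7, 44.4, 44.5.
n = 16.
(a) r = 3.4; between ranks 3 (6.0) and 4 (16.4): 10.16.
(b) the nearest-rank method: rank 4 → 16.4.
|10.16 − 16.4| = 6.24.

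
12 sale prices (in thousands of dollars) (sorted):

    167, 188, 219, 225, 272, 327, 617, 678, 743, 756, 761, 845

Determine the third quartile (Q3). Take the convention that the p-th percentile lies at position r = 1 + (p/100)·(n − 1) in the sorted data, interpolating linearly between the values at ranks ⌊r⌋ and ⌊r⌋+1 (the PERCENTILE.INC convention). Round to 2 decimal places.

746.25

n = 12.
r = 1 + (75/100)·(12 − 1) = 1 + 8.25 = 9.25.
Rank 9 is 743 and rank 10 is 756.
Interpolate: 743 + 0.25·(756 − 743) = 743 + 0.25·13 = 746.25.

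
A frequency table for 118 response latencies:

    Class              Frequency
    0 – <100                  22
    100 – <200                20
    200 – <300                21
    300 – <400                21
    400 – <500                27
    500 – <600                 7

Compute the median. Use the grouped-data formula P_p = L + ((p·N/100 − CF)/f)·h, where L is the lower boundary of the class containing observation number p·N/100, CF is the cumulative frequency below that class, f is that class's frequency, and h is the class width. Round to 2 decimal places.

280.95

N = 118; target position k = 50/100 · 118 = 59.
Cumulative frequencies: 22, 42, 63, 84, 111, 118.
Observation 59 falls in the class 200 – <300.
L = 200, CF = 42, f = 21, h = 100.
P50 = 200 + ((59 − 42)/21)·100 = 200 + 80.9524 = 280.952.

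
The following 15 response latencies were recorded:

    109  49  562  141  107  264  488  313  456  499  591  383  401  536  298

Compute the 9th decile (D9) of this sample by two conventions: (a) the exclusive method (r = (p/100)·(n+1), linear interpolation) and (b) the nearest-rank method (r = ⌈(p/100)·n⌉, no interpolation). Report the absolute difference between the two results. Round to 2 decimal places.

11.60

Sorted: 49, 107, 109, 141, 264, 298, 313, 383, 401, 456, 488, 499, 536, 562, 591.
n = 15.
(a) r = 14.4; between ranks 14 (562) and 15 (591): 573.6.
(b) the nearest-rank method: rank 14 → 562.
|573.6 − 562| = 11.6.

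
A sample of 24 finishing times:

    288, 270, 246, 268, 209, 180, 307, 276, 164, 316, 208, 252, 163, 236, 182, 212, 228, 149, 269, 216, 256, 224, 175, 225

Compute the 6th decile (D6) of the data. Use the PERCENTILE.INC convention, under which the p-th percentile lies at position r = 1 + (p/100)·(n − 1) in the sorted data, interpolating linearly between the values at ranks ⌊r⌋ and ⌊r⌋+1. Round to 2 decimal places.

244.00

Sorted: 149, 163, 164, 175, 180, 182, 208, 209, 212, 216, 224, 225, 228, 236, 246, 252, 256, 268, 269, 270, 276, 288, 307, 316.
n = 24.
r = 1 + (60/100)·(24 − 1) = 1 + 13.8 = 14.8.
Rank 14 is 236 and rank 15 is 246.
Interpolate: 236 + 0.8·(246 − 236) = 236 + 0.8·10 = 244.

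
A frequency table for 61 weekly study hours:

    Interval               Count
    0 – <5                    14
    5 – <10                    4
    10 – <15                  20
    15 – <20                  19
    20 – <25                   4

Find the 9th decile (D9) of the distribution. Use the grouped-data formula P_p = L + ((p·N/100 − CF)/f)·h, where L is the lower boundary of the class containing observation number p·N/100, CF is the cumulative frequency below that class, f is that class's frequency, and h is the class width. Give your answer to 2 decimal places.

N = 61; target position k = 90/100 · 61 = 54.9.
Cumulative frequencies: 14, 18, 38, 57, 61.
Observation 54.9 falls in the class 15 – <20.
L = 15, CF = 38, f = 19, h = 5.
P90 = 15 + ((54.9 − 38)/19)·5 = 15 + 4.44737 = 19.4474.

19.45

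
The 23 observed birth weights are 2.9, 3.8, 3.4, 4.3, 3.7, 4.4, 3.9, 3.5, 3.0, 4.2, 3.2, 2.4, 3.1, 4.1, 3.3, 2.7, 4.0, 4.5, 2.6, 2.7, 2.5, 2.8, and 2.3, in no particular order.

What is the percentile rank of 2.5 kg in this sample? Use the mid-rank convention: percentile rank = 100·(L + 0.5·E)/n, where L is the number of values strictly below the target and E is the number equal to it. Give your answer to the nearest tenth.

10.9

Sorted: 2.3, 2.4, 2.5, 2.6, 2.7, 2.7, 2.8, 2.9, 3.0, 3.1, 3.2, 3.3, 3.4, 3.5, 3.7, 3.8, 3.9, 4.0, 4.1, 4.2, 4.3, 4.4, 4.5.
Count below 2.5: L = 2; count equal: E = 1; n = 23.
Percentile rank = 100·(2 + 0.5·1)/23 = 100·2.5/23 = 10.87.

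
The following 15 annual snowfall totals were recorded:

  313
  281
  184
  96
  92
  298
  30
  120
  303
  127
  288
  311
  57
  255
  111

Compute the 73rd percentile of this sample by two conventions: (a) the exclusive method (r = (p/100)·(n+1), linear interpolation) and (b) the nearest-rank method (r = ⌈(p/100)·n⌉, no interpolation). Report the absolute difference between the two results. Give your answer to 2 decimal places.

Sorted: 30, 57, 92, 96, 111, 120, 127, 184, 255, 281, 288, 298, 303, 311, 313.
n = 15.
(a) r = 11.68; between ranks 11 (288) and 12 (298): 294.8.
(b) the nearest-rank method: rank 11 → 288.
|294.8 − 288| = 6.8.

6.80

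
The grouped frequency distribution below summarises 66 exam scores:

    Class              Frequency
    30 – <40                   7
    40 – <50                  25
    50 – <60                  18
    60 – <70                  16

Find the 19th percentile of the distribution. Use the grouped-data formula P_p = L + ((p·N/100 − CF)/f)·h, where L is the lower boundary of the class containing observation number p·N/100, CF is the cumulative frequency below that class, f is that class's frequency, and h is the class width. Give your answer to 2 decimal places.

42.22

N = 66; target position k = 19/100 · 66 = 12.54.
Cumulative frequencies: 7, 32, 50, 66.
Observation 12.54 falls in the class 40 – <50.
L = 40, CF = 7, f = 25, h = 10.
P19 = 40 + ((12.54 − 7)/25)·10 = 40 + 2.216 = 42.216.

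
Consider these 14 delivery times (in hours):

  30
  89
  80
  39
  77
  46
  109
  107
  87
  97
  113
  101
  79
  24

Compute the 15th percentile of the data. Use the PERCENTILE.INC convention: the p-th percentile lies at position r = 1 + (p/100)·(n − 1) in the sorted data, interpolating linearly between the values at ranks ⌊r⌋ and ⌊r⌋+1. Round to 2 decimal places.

38.55

Sorted: 24, 30, 39, 46, 77, 79, 80, 87, 89, 97, 101, 107, 109, 113.
n = 14.
r = 1 + (15/100)·(14 − 1) = 1 + 1.95 = 2.95.
Rank 2 is 30 and rank 3 is 39.
Interpolate: 30 + 0.95·(39 − 30) = 30 + 0.95·9 = 38.55.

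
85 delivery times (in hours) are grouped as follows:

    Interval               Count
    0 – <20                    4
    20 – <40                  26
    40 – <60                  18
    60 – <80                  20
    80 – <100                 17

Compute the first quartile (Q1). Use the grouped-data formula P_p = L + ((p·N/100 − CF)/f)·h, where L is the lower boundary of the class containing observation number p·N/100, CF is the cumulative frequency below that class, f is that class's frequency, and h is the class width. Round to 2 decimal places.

N = 85; target position k = 25/100 · 85 = 21.25.
Cumulative frequencies: 4, 30, 48, 68, 85.
Observation 21.25 falls in the class 20 – <40.
L = 20, CF = 4, f = 26, h = 20.
P25 = 20 + ((21.25 − 4)/26)·20 = 20 + 13.2692 = 33.2692.

33.27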